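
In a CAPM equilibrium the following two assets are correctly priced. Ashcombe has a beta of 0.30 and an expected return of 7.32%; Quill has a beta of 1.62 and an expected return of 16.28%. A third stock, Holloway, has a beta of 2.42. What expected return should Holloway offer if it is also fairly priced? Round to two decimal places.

21.71%

MRP (SML slope) = (16.28% − 7.32%) / (1.62 − 0.30) = 8.96% / 1.32 = 6.7879%
R_f (intercept) = 7.32% − 0.30 × 6.7879% = 5.2836%
E(R_Holloway) = R_f + β × MRP = 5.2836% + 2.42 × 6.7879% = 21.71%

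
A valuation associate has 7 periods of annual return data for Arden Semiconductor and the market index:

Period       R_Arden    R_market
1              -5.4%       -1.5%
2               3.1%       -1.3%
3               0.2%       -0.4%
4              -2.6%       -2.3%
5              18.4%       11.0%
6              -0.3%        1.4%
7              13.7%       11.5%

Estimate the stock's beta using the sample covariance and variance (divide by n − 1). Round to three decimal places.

1.379

Mean R_i = (-5.4 + 3.1 + 0.2 − 2.6 + 18.4 − 0.3 + 13.7) / 7 = 3.8714%
Mean R_m = (-1.5 − 1.3 − 0.4 − 2.3 + 11.0 + 1.4 + 11.5) / 7 = 2.6286%
Σ(R_i − R̄_i)(R_m − R̄_m) = 298.2657  ⇒  Cov = 298.2657 / 6 = 49.7110
Σ(R_m − R̄_m)² = 216.2343  ⇒  Var(R_m) = 216.2343 / 6 = 36.0391
β = Cov / Var(R_m) = 49.7110 / 36.0391 = 1.3794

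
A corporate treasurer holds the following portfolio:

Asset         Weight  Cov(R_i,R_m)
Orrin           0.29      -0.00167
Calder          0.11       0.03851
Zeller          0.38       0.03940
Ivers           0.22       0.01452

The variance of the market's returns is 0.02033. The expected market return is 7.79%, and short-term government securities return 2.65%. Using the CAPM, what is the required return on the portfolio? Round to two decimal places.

8.19%

β_Orrin = -0.00167 / 0.02033 = -0.0821
β_Calder = 0.03851 / 0.02033 = 1.8942
β_Zeller = 0.03940 / 0.02033 = 1.9380
β_Ivers = 0.01452 / 0.02033 = 0.7142
β_P = Σ w_i β_i = 0.29×-0.0821 + 0.11×1.8942 + 0.38×1.9380 + 0.22×0.7142 = 1.0781
MRP = 7.79% − 2.65% = 5.14%
E(R_P) = R_f + β_P × MRP = 2.65% + 1.0781 × 5.14% = 8.19%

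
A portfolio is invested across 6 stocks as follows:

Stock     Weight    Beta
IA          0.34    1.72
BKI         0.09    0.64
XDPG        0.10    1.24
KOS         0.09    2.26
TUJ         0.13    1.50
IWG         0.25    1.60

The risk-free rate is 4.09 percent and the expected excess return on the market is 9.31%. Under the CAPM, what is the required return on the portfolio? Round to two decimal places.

β_P = Σ w_i β_i = 0.34×1.72 + 0.09×0.64 + 0.10×1.24 + 0.09×2.26 + 0.13×1.50 + 0.25×1.60 = 1.5648
E(R_P) = R_f + β_P × MRP = 4.09% + 1.5648 × 9.31% = 18.66%

18.66%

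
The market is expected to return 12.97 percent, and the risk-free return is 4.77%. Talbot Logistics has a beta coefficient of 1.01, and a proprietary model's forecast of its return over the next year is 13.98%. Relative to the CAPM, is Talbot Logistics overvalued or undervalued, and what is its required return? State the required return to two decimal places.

MRP = 12.97% − 4.77% = 8.20%
Required return = R_f + β·MRP = 4.77% + 1.01 × 8.20% = 13.05%
Forecast 13.98% > required 13.05% → the stock plots above the SML → undervalued.

Undervalued; required return 13.05%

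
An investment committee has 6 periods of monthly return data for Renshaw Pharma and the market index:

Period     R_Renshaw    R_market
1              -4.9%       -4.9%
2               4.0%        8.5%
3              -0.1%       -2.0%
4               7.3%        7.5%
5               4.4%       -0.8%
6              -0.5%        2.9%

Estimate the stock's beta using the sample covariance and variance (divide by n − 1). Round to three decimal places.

0.615

Mean R_i = (-4.9 + 4.0 − 0.1 + 7.3 + 4.4 − 0.5) / 6 = 1.7000%
Mean R_m = (-4.9 + 8.5 − 2.0 + 7.5 − 0.8 + 2.9) / 6 = 1.8667%
Σ(R_i − R̄_i)(R_m − R̄_m) = 88.9500  ⇒  Cov = 88.9500 / 5 = 17.7900
Σ(R_m − R̄_m)² = 144.6533  ⇒  Var(R_m) = 144.6533 / 5 = 28.9307
β = Cov / Var(R_m) = 17.7900 / 28.9307 = 0.6149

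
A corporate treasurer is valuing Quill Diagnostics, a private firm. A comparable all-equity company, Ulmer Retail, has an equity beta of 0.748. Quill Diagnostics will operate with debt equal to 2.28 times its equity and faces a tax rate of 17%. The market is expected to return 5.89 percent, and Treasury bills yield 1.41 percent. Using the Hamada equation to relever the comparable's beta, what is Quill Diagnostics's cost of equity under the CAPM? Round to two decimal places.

β_L = β_U × [1 + (1 − t)(D/E)] = 0.748 × [1 + (1 − 0.17) × 2.28]
    = 0.748 × [1 + 0.83 × 2.28] = 0.748 × 2.8924 = 2.1635
MRP = 5.89% − 1.41% = 4.48%
E(R) = R_f + β_L × MRP = 1.41% + 2.1635 × 4.48% = 11.10%

11.10%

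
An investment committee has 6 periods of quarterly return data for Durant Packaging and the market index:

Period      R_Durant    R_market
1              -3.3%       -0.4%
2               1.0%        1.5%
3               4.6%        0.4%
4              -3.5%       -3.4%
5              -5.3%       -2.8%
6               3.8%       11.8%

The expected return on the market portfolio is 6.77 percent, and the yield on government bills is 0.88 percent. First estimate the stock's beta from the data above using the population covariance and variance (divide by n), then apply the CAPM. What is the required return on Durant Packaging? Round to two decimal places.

3.94%

Mean R_i = (-3.3 + 1.0 + 4.6 − 3.5 − 5.3 + 3.8) / 6 = -0.4500%
Mean R_m = (-0.4 + 1.5 + 0.4 − 3.4 − 2.8 + 11.8) / 6 = 1.1833%
Σ(R_i − R̄_i)(R_m − R̄_m) = 79.4350  ⇒  Cov = 79.4350 / 6 = 13.2392
Σ(R_m − R̄_m)² = 152.8083  ⇒  Var(R_m) = 152.8083 / 6 = 25.4681
β = Cov / Var(R_m) = 13.2392 / 25.4681 = 0.5198
MRP = 6.77% − 0.88% = 5.89%
E(R) = R_f + β × MRP = 0.88% + 0.5198 × 5.89% = 3.94%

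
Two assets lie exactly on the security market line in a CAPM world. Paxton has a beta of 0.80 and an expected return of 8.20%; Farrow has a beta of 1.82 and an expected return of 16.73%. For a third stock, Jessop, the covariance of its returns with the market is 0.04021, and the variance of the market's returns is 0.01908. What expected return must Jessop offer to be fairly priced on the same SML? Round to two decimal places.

19.13%

MRP = (16.73% − 8.20%) / (1.82 − 0.80) = 8.3627%
R_f = 8.20% − 0.80 × 8.3627% = 1.5098%
β_Jessop = Cov / Var(R_m) = 0.04021 / 0.01908 = 2.1074
E(R_Jessop) = R_f + β × MRP = 1.5098% + 2.1074 × 8.3627% = 19.13%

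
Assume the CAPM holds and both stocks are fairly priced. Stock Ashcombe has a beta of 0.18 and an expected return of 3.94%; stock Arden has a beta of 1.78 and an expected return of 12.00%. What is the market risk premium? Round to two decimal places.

5.04%

Both satisfy E(R) = R_f + β·MRP, so the slope of the SML is
MRP = (12.00% − 3.94%) / (1.78 − 0.18) = 8.06% / 1.60 = 5.0375%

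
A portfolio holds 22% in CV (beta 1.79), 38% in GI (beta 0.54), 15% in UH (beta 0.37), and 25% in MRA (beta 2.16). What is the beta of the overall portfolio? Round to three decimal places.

β_P = Σ w_i β_i = 0.22×1.79 + 0.38×0.54 + 0.15×0.37 + 0.25×2.16 = 1.1945

1.195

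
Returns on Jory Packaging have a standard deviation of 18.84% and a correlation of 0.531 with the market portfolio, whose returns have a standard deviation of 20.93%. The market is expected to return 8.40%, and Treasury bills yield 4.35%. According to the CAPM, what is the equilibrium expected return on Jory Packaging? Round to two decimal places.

6.29%

β = ρ × σ_i / σ_m = 0.531 × 18.84% / 20.93% = 0.4780
MRP = 8.40% − 4.35% = 4.05%
E(R) = 4.35% + 0.4780 × 4.05% = 6.29%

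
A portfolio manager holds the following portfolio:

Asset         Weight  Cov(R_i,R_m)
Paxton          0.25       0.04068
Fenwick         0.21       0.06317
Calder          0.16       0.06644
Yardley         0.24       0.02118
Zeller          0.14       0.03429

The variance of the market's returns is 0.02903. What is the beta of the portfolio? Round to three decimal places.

1.514

β_Paxton = 0.04068 / 0.02903 = 1.4013
β_Fenwick = 0.06317 / 0.02903 = 2.1760
β_Calder = 0.06644 / 0.02903 = 2.2887
β_Yardley = 0.02118 / 0.02903 = 0.7296
β_Zeller = 0.03429 / 0.02903 = 1.1812
β_P = Σ w_i β_i = 0.25×1.4013 + 0.21×2.1760 + 0.16×2.2887 + 0.24×0.7296 + 0.14×1.1812 = 1.5139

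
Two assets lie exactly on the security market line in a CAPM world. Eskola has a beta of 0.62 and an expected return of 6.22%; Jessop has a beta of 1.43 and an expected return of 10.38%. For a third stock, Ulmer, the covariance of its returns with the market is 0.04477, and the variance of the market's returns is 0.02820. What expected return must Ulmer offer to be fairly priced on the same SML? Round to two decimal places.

MRP = (10.38% − 6.22%) / (1.43 − 0.62) = 5.1358%
R_f = 6.22% − 0.62 × 5.1358% = 3.0358%
β_Ulmer = Cov / Var(R_m) = 0.04477 / 0.02820 = 1.5876
E(R_Ulmer) = R_f + β × MRP = 3.0358% + 1.5876 × 5.1358% = 11.19%

11.19%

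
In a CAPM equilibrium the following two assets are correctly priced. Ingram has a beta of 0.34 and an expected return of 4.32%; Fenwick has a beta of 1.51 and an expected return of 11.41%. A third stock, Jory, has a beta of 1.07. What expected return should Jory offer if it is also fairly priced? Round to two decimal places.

MRP (SML slope) = (11.41% − 4.32%) / (1.51 − 0.34) = 7.09% / 1.17 = 6.0598%
R_f (intercept) = 4.32% − 0.34 × 6.0598% = 2.2597%
E(R_Jory) = R_f + β × MRP = 2.2597% + 1.07 × 6.0598% = 8.74%

8.74%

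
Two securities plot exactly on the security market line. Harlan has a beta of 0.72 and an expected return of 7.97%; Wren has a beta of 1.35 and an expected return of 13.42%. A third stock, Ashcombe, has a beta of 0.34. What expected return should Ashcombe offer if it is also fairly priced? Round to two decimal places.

MRP (SML slope) = (13.42% − 7.97%) / (1.35 − 0.72) = 5.45% / 0.63 = 8.6508%
R_f (intercept) = 7.97% − 0.72 × 8.6508% = 1.7414%
E(R_Ashcombe) = R_f + β × MRP = 1.7414% + 0.34 × 8.6508% = 4.68%

4.68%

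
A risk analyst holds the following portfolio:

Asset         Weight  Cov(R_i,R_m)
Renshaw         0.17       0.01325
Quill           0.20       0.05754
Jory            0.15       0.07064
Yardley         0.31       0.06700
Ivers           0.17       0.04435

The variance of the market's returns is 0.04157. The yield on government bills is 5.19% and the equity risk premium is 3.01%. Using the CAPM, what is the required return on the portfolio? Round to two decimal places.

β_Renshaw = 0.01325 / 0.04157 = 0.3187
β_Quill = 0.05754 / 0.04157 = 1.3842
β_Jory = 0.07064 / 0.04157 = 1.6993
β_Yardley = 0.06700 / 0.04157 = 1.6117
β_Ivers = 0.04435 / 0.04157 = 1.0669
β_P = Σ w_i β_i = 0.17×0.3187 + 0.20×1.3842 + 0.15×1.6993 + 0.31×1.6117 + 0.17×1.0669 = 1.2669
E(R_P) = R_f + β_P × MRP = 5.19% + 1.2669 × 3.01% = 9.00%

9.00%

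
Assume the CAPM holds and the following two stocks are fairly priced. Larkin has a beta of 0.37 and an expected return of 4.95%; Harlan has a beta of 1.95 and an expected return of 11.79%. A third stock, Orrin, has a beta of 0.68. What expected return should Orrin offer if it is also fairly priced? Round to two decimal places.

6.29%

MRP (SML slope) = (11.79% − 4.95%) / (1.95 − 0.37) = 6.84% / 1.58 = 4.3291%
R_f (intercept) = 4.95% − 0.37 × 4.3291% = 3.3482%
E(R_Orrin) = R_f + β × MRP = 3.3482% + 0.68 × 4.3291% = 6.29%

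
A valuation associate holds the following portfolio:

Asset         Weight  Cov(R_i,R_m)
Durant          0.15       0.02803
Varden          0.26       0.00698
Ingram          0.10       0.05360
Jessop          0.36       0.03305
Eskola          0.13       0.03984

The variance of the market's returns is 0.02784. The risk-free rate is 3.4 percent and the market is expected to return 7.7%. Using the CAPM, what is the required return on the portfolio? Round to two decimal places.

7.80%

β_Durant = 0.02803 / 0.02784 = 1.0068
β_Varden = 0.00698 / 0.02784 = 0.2507
β_Ingram = 0.05360 / 0.02784 = 1.9253
β_Jessop = 0.03305 / 0.02784 = 1.1871
β_Eskola = 0.03984 / 0.02784 = 1.4310
β_P = Σ w_i β_i = 0.15×1.0068 + 0.26×0.2507 + 0.10×1.9253 + 0.36×1.1871 + 0.13×1.4310 = 1.0221
MRP = 7.7% − 3.4% = 4.30%
E(R_P) = R_f + β_P × MRP = 3.4% + 1.0221 × 4.3% = 7.80%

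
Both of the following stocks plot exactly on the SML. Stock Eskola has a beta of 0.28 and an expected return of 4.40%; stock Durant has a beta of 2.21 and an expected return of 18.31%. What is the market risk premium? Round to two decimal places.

7.21%

Both satisfy E(R) = R_f + β·MRP, so the slope of the SML is
MRP = (18.31% − 4.40%) / (2.21 − 0.28) = 13.91% / 1.93 = 7.2073%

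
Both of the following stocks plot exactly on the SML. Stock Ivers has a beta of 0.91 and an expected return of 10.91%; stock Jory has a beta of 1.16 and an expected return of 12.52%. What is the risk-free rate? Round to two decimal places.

Both satisfy E(R) = R_f + β·MRP, so the slope of the SML is
MRP = (12.52% − 10.91%) / (1.16 − 0.91) = 1.61% / 0.25 = 6.4400%
R_f = E(R_Ivers) − β_Ivers·MRP = 10.91% − 0.91 × 6.4400% = 5.0496%

5.05%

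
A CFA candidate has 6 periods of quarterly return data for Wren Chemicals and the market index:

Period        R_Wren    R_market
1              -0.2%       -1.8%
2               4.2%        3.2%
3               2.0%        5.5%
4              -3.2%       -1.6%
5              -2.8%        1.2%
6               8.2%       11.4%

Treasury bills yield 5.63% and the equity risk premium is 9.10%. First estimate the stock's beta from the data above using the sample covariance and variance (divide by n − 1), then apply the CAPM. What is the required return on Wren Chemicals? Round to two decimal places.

12.63%

Mean R_i = (-0.2 + 4.2 + 2.0 − 3.2 − 2.8 + 8.2) / 6 = 1.3667%
Mean R_m = (-1.8 + 3.2 + 5.5 − 1.6 + 1.2 + 11.4) / 6 = 2.9833%
Σ(R_i − R̄_i)(R_m − R̄_m) = 95.5767  ⇒  Cov = 95.5767 / 5 = 19.1153
Σ(R_m − R̄_m)² = 124.2883  ⇒  Var(R_m) = 124.2883 / 5 = 24.8577
β = Cov / Var(R_m) = 19.1153 / 24.8577 = 0.7690
E(R) = R_f + β × MRP = 5.63% + 0.7690 × 9.10% = 12.63%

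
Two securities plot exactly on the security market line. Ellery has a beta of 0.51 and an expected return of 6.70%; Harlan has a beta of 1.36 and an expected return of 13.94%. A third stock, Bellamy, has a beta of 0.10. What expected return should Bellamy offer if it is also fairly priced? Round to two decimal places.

3.21%

MRP (SML slope) = (13.94% − 6.70%) / (1.36 − 0.51) = 7.24% / 0.85 = 8.5176%
R_f (intercept) = 6.70% − 0.51 × 8.5176% = 2.3560%
E(R_Bellamy) = R_f + β × MRP = 2.3560% + 0.10 × 8.5176% = 3.21%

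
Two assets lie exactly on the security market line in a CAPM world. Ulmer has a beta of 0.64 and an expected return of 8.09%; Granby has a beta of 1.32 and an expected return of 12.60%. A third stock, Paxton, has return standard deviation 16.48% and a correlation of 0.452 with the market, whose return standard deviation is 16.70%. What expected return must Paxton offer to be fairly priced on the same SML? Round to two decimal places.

6.80%

MRP = (12.60% − 8.09%) / (1.32 − 0.64) = 6.6324%
R_f = 8.09% − 0.64 × 6.6324% = 3.8453%
β_Paxton = ρ·σ_i/σ_m = 0.452 × 16.48 / 16.70 = 0.4460
E(R_Paxton) = R_f + β × MRP = 3.8453% + 0.4460 × 6.6324% = 6.80%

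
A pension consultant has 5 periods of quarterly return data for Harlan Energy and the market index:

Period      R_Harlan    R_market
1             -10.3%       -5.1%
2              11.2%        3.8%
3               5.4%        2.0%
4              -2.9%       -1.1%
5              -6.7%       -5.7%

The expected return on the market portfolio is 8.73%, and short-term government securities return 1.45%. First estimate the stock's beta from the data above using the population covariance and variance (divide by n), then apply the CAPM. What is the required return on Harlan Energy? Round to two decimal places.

16.20%

Mean R_i = (-10.3 + 11.2 + 5.4 − 2.9 − 6.7) / 5 = -0.6600%
Mean R_m = (-5.1 + 3.8 + 2.0 − 1.1 − 5.7) / 5 = -1.2200%
Σ(R_i − R̄_i)(R_m − R̄_m) = 143.2440  ⇒  Cov = 143.2440 / 5 = 28.6488
Σ(R_m − R̄_m)² = 70.7080  ⇒  Var(R_m) = 70.7080 / 5 = 14.1416
β = Cov / Var(R_m) = 28.6488 / 14.1416 = 2.0259
MRP = 8.73% − 1.45% = 7.28%
E(R) = R_f + β × MRP = 1.45% + 2.0259 × 7.28% = 16.20%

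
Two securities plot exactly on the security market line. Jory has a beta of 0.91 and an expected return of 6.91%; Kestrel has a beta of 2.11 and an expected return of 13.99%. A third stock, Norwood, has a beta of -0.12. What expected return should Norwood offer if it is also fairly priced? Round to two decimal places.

0.83%

MRP (SML slope) = (13.99% − 6.91%) / (2.11 − 0.91) = 7.08% / 1.20 = 5.9000%
R_f (intercept) = 6.91% − 0.91 × 5.9000% = 1.5410%
E(R_Norwood) = R_f + β × MRP = 1.5410% + -0.12 × 5.9000% = 0.83%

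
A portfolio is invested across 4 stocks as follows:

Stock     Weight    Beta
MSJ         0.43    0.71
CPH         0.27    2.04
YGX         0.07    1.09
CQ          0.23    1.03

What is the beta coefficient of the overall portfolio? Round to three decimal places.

β_P = Σ w_i β_i = 0.43×0.71 + 0.27×2.04 + 0.07×1.09 + 0.23×1.03 = 1.1693

1.169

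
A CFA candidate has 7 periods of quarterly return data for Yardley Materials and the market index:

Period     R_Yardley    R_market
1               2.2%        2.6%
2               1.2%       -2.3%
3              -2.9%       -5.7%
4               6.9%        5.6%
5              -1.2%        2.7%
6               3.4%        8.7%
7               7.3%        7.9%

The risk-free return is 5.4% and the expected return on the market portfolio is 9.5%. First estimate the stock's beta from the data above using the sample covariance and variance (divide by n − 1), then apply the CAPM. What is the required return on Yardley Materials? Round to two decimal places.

7.73%

Mean R_i = (2.2 + 1.2 − 2.9 + 6.9 − 1.2 + 3.4 + 7.3) / 7 = 2.4143%
Mean R_m = (2.6 − 2.3 − 5.7 + 5.6 + 2.7 + 8.7 + 7.9) / 7 = 2.7857%
Σ(R_i − R̄_i)(R_m − R̄_m) = 95.0614  ⇒  Cov = 95.0614 / 6 = 15.8436
Σ(R_m − R̄_m)² = 166.9686  ⇒  Var(R_m) = 166.9686 / 6 = 27.8281
β = Cov / Var(R_m) = 15.8436 / 27.8281 = 0.5693
MRP = 9.5% − 5.4% = 4.10%
E(R) = R_f + β × MRP = 5.4% + 0.5693 × 4.1% = 7.73%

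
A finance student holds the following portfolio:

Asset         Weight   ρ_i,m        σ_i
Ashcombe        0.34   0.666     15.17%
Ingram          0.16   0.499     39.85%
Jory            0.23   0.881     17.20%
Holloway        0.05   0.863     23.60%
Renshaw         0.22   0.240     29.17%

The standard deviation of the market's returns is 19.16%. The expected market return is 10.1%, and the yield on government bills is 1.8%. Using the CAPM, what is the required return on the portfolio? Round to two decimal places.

β_Ashcombe = 0.666 × 15.17% / 19.16% = 0.5273
β_Ingram = 0.499 × 39.85% / 19.16% = 1.0378
β_Jory = 0.881 × 17.20% / 19.16% = 0.7909
β_Holloway = 0.863 × 23.60% / 19.16% = 1.0630
β_Renshaw = 0.240 × 29.17% / 19.16% = 0.3654
β_P = Σ w_i β_i = 0.34×0.5273 + 0.16×1.0378 + 0.23×0.7909 + 0.05×1.0630 + 0.22×0.3654 = 0.6608
MRP = 10.1% − 1.8% = 8.30%
E(R_P) = R_f + β_P × MRP = 1.8% + 0.6608 × 8.3% = 7.28%

7.28%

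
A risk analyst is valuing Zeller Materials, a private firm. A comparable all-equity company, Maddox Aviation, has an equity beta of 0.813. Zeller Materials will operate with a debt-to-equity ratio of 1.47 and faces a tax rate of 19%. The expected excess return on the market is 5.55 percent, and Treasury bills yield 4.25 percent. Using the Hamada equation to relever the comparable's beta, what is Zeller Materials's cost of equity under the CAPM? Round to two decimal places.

14.13%

β_L = β_U × [1 + (1 − t)(D/E)] = 0.813 × [1 + (1 − 0.19) × 1.47]
    = 0.813 × [1 + 0.81 × 1.47] = 0.813 × 2.1907 = 1.7810
E(R) = R_f + β_L × MRP = 4.25% + 1.7810 × 5.55% = 14.13%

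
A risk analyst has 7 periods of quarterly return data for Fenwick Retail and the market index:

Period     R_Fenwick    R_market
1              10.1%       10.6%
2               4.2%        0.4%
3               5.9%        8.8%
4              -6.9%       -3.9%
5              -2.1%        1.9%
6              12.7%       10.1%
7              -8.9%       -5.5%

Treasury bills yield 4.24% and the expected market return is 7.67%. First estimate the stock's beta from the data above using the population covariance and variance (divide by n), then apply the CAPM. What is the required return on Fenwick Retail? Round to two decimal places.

8.22%

Mean R_i = (10.1 + 4.2 + 5.9 − 6.9 − 2.1 + 12.7 − 8.9) / 7 = 2.1429%
Mean R_m = (10.6 + 0.4 + 8.8 − 3.9 + 1.9 + 10.1 − 5.5) / 7 = 3.2000%
Σ(R_i − R̄_i)(R_m − R̄_m) = 312.8000  ⇒  Cov = 312.8000 / 7 = 44.6857
Σ(R_m − R̄_m)² = 269.3600  ⇒  Var(R_m) = 269.3600 / 7 = 38.4800
β = Cov / Var(R_m) = 44.6857 / 38.4800 = 1.1613
MRP = 7.67% − 4.24% = 3.43%
E(R) = R_f + β × MRP = 4.24% + 1.1613 × 3.43% = 8.22%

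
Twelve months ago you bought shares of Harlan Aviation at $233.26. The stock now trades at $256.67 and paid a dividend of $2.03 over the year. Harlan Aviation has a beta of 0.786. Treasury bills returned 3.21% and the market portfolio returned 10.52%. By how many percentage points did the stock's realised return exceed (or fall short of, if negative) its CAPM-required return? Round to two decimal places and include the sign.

+1.95%

Realised HPR = (P1 + D1 − P0) / P0 = (256.67 + 2.03 − 233.26) / 233.26 = 25.44 / 233.26 = 10.9063%
MRP = 10.52% − 3.21% = 7.31%
CAPM required = R_f + β·MRP = 3.21% + 0.786 × 7.31% = 8.95566%
α = realised − required = 10.9063% − 8.95566% = +1.95%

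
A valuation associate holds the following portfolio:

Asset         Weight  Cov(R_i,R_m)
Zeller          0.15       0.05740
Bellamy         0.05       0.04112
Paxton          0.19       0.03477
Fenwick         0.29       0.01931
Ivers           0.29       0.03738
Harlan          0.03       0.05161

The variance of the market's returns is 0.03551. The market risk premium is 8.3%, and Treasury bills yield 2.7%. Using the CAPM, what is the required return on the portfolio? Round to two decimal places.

β_Zeller = 0.05740 / 0.03551 = 1.6164
β_Bellamy = 0.04112 / 0.03551 = 1.1580
β_Paxton = 0.03477 / 0.03551 = 0.9792
β_Fenwick = 0.01931 / 0.03551 = 0.5438
β_Ivers = 0.03738 / 0.03551 = 1.0527
β_Harlan = 0.05161 / 0.03551 = 1.4534
β_P = Σ w_i β_i = 0.15×1.6164 + 0.05×1.1580 + 0.19×0.9792 + 0.29×0.5438 + 0.29×1.0527 + 0.03×1.4534 = 0.9930
E(R_P) = R_f + β_P × MRP = 2.7% + 0.9930 × 8.3% = 10.94%

10.94%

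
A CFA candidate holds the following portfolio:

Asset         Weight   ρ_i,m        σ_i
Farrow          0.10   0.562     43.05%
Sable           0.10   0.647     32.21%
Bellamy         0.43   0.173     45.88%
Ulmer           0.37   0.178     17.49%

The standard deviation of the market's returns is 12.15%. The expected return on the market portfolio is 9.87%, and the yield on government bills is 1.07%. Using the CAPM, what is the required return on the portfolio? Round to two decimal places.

7.64%

β_Farrow = 0.562 × 43.05% / 12.15% = 1.9913
β_Sable = 0.647 × 32.21% / 12.15% = 1.7152
β_Bellamy = 0.173 × 45.88% / 12.15% = 0.6533
β_Ulmer = 0.178 × 17.49% / 12.15% = 0.2562
β_P = Σ w_i β_i = 0.10×1.9913 + 0.10×1.7152 + 0.43×0.6533 + 0.37×0.2562 = 0.7464
MRP = 9.87% − 1.07% = 8.80%
E(R_P) = R_f + β_P × MRP = 1.07% + 0.7464 × 8.80% = 7.64%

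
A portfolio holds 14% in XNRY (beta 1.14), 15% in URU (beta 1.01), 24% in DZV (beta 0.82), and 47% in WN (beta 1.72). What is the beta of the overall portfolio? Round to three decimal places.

β_P = Σ w_i β_i = 0.14×1.14 + 0.15×1.01 + 0.24×0.82 + 0.47×1.72 = 1.3163

1.316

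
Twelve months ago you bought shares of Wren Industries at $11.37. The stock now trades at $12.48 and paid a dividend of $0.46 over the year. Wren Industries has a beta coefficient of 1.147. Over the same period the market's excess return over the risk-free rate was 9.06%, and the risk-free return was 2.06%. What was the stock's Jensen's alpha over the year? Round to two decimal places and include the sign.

Realised HPR = (P1 + D1 − P0) / P0 = (12.48 + 0.46 − 11.37) / 11.37 = 1.57 / 11.37 = 13.8083%
CAPM required = R_f + β·MRP = 2.06% + 1.147 × 9.06% = 12.45182%
α = realised − required = 13.8083% − 12.45182% = +1.36%

+1.36%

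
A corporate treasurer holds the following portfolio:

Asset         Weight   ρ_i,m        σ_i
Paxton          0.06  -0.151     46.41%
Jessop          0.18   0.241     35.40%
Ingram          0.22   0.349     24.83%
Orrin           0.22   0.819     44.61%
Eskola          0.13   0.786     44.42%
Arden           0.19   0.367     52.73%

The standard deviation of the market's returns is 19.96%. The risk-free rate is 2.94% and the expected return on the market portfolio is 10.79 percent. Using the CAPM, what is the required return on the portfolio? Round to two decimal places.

10.52%

β_Paxton = -0.151 × 46.41% / 19.96% = -0.3511
β_Jessop = 0.241 × 35.40% / 19.96% = 0.4274
β_Ingram = 0.349 × 24.83% / 19.96% = 0.4342
β_Orrin = 0.819 × 44.61% / 19.96% = 1.8304
β_Eskola = 0.786 × 44.42% / 19.96% = 1.7492
β_Arden = 0.367 × 52.73% / 19.96% = 0.9695
β_P = Σ w_i β_i = 0.06×-0.3511 + 0.18×0.4274 + 0.22×0.4342 + 0.22×1.8304 + 0.13×1.7492 + 0.19×0.9695 = 0.9657
MRP = 10.79% − 2.94% = 7.85%
E(R_P) = R_f + β_P × MRP = 2.94% + 0.9657 × 7.85% = 10.52%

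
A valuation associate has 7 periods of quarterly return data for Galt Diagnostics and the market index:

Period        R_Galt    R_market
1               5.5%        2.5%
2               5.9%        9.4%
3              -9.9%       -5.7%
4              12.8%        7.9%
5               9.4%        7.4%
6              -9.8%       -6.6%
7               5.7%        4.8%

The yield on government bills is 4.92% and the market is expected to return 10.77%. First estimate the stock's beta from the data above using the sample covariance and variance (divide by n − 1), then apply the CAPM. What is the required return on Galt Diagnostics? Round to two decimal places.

Mean R_i = (5.5 + 5.9 − 9.9 + 12.8 + 9.4 − 9.8 + 5.7) / 7 = 2.8000%
Mean R_m = (2.5 + 9.4 − 5.7 + 7.9 + 7.4 − 6.6 + 4.8) / 7 = 2.8143%
Σ(R_i − R̄_i)(R_m − R̄_m) = 333.2000  ⇒  Cov = 333.2000 / 6 = 55.5333
Σ(R_m − R̄_m)² = 255.4286  ⇒  Var(R_m) = 255.4286 / 6 = 42.5714
β = Cov / Var(R_m) = 55.5333 / 42.5714 = 1.3045
MRP = 10.77% − 4.92% = 5.85%
E(R) = R_f + β × MRP = 4.92% + 1.3045 × 5.85% = 12.55%

12.55%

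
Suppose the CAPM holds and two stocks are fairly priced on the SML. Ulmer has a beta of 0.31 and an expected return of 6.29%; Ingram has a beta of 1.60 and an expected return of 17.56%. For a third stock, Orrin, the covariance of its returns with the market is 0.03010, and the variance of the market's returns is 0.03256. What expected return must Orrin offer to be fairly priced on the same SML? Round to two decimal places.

11.66%

MRP = (17.56% − 6.29%) / (1.60 − 0.31) = 8.7364%
R_f = 6.29% − 0.31 × 8.7364% = 3.5817%
β_Orrin = Cov / Var(R_m) = 0.03010 / 0.03256 = 0.9244
E(R_Orrin) = R_f + β × MRP = 3.5817% + 0.9244 × 8.7364% = 11.66%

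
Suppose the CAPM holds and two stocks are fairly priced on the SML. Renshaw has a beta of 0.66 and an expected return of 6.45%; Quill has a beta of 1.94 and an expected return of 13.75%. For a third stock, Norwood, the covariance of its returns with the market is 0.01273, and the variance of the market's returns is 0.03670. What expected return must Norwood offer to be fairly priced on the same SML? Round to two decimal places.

MRP = (13.75% − 6.45%) / (1.94 − 0.66) = 5.7031%
R_f = 6.45% − 0.66 × 5.7031% = 2.6860%
β_Norwood = Cov / Var(R_m) = 0.01273 / 0.03670 = 0.3469
E(R_Norwood) = R_f + β × MRP = 2.6860% + 0.3469 × 5.7031% = 4.66%

4.66%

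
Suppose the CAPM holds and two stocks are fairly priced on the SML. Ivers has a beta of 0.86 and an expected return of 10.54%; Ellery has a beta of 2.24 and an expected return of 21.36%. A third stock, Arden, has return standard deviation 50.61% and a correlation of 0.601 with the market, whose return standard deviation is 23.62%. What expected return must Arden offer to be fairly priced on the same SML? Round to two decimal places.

MRP = (21.36% − 10.54%) / (2.24 − 0.86) = 7.8406%
R_f = 10.54% − 0.86 × 7.8406% = 3.7971%
β_Arden = ρ·σ_i/σ_m = 0.601 × 50.61 / 23.62 = 1.2877
E(R_Arden) = R_f + β × MRP = 3.7971% + 1.2877 × 7.8406% = 13.89%

13.89%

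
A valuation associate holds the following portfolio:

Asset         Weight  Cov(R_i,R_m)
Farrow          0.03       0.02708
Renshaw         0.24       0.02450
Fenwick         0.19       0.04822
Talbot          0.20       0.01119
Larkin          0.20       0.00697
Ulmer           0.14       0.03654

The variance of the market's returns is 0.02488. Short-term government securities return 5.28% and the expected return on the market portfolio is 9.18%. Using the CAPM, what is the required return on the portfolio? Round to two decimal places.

9.14%

β_Farrow = 0.02708 / 0.02488 = 1.0884
β_Renshaw = 0.02450 / 0.02488 = 0.9847
β_Fenwick = 0.04822 / 0.02488 = 1.9381
β_Talbot = 0.01119 / 0.02488 = 0.4498
β_Larkin = 0.00697 / 0.02488 = 0.2801
β_Ulmer = 0.03654 / 0.02488 = 1.4686
β_P = Σ w_i β_i = 0.03×1.0884 + 0.24×0.9847 + 0.19×1.9381 + 0.20×0.4498 + 0.20×0.2801 + 0.14×1.4686 = 0.9888
MRP = 9.18% − 5.28% = 3.90%
E(R_P) = R_f + β_P × MRP = 5.28% + 0.9888 × 3.90% = 9.14%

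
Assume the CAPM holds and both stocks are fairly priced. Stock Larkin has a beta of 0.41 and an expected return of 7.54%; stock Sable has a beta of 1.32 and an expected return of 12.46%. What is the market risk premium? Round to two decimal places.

Both satisfy E(R) = R_f + β·MRP, so the slope of the SML is
MRP = (12.46% − 7.54%) / (1.32 − 0.41) = 4.92% / 0.91 = 5.4066%

5.41%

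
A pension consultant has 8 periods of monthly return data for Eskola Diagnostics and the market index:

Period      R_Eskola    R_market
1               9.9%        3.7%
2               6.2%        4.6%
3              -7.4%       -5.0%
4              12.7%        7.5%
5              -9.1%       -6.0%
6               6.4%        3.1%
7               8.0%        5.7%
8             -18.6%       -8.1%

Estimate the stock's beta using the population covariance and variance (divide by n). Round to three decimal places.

Mean R_i = (9.9 + 6.2 − 7.4 + 12.7 − 9.1 + 6.4 + 8.0 − 18.6) / 8 = 1.0125%
Mean R_m = (3.7 + 4.6 − 5.0 + 7.5 − 6.0 + 3.1 + 5.7 − 8.1) / 8 = 0.6875%
Σ(R_i − R̄_i)(R_m − R̄_m) = 462.5313  ⇒  Cov = 462.5313 / 8 = 57.8164
Σ(R_m − R̄_m)² = 256.0288  ⇒  Var(R_m) = 256.0288 / 8 = 32.0036
β = Cov / Var(R_m) = 57.8164 / 32.0036 = 1.8066

1.807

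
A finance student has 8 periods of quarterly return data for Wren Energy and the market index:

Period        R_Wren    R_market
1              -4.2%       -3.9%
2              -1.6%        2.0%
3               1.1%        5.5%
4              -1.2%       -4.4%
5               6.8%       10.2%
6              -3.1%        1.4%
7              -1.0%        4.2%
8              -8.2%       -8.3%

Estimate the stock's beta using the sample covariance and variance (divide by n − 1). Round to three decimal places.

Mean R_i = (-4.2 − 1.6 + 1.1 − 1.2 + 6.8 − 3.1 − 1.0 − 8.2) / 8 = -1.4250%
Mean R_m = (-3.9 + 2.0 + 5.5 − 4.4 + 10.2 + 1.4 + 4.2 − 8.3) / 8 = 0.8375%
Σ(R_i − R̄_i)(R_m − R̄_m) = 162.9375  ⇒  Cov = 162.9375 / 7 = 23.2768
Σ(R_m − R̄_m)² = 255.7388  ⇒  Var(R_m) = 255.7388 / 7 = 36.5341
β = Cov / Var(R_m) = 23.2768 / 36.5341 = 0.6371

0.637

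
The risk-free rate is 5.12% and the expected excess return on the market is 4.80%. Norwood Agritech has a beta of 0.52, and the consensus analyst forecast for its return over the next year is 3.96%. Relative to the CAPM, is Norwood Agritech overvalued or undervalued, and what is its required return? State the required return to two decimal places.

Overvalued; required return 7.62%

Required return = R_f + β·MRP = 5.12% + 0.52 × 4.80% = 7.62%
Forecast 3.96% < required 7.62% → the stock plots below the SML → overvalued.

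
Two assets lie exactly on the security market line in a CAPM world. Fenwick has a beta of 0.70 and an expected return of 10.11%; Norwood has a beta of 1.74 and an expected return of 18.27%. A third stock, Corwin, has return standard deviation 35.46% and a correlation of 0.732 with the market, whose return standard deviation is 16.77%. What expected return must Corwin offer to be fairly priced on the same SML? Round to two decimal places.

16.76%

MRP = (18.27% − 10.11%) / (1.74 − 0.70) = 7.8462%
R_f = 10.11% − 0.70 × 7.8462% = 4.6177%
β_Corwin = ρ·σ_i/σ_m = 0.732 × 35.46 / 16.77 = 1.5478
E(R_Corwin) = R_f + β × MRP = 4.6177% + 1.5478 × 7.8462% = 16.76%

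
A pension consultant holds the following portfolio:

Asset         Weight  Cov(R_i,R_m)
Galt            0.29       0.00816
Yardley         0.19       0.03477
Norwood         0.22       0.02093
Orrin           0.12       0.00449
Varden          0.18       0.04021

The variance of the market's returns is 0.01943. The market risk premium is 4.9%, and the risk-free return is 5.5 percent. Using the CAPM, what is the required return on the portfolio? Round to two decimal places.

10.89%

β_Galt = 0.00816 / 0.01943 = 0.4200
β_Yardley = 0.03477 / 0.01943 = 1.7895
β_Norwood = 0.02093 / 0.01943 = 1.0772
β_Orrin = 0.00449 / 0.01943 = 0.2311
β_Varden = 0.04021 / 0.01943 = 2.0695
β_P = Σ w_i β_i = 0.29×0.4200 + 0.19×1.7895 + 0.22×1.0772 + 0.12×0.2311 + 0.18×2.0695 = 1.0990
E(R_P) = R_f + β_P × MRP = 5.5% + 1.0990 × 4.9% = 10.89%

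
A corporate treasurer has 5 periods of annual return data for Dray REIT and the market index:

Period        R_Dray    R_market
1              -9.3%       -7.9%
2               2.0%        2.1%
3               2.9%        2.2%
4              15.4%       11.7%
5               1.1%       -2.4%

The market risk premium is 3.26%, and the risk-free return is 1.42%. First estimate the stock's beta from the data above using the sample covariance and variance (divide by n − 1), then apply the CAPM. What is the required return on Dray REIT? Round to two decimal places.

5.31%

Mean R_i = (-9.3 + 2.0 + 2.9 + 15.4 + 1.1) / 5 = 2.4200%
Mean R_m = (-7.9 + 2.1 + 2.2 + 11.7 − 2.4) / 5 = 1.1400%
Σ(R_i − R̄_i)(R_m − R̄_m) = 247.7960  ⇒  Cov = 247.7960 / 4 = 61.9490
Σ(R_m − R̄_m)² = 207.8120  ⇒  Var(R_m) = 207.8120 / 4 = 51.9530
β = Cov / Var(R_m) = 61.9490 / 51.9530 = 1.1924
E(R) = R_f + β × MRP = 1.42% + 1.1924 × 3.26% = 5.31%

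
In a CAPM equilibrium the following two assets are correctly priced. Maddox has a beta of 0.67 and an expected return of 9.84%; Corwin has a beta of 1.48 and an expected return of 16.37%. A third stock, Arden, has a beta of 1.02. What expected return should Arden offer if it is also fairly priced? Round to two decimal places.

12.66%

MRP (SML slope) = (16.37% − 9.84%) / (1.48 − 0.67) = 6.53% / 0.81 = 8.0617%
R_f (intercept) = 9.84% − 0.67 × 8.0617% = 4.4387%
E(R_Arden) = R_f + β × MRP = 4.4387% + 1.02 × 8.0617% = 12.66%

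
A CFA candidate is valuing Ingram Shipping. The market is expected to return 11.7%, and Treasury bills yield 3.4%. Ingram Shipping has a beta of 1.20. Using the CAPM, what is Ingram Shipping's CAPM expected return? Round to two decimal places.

13.36%

Market risk premium = E(R_m) − R_f = 11.7% − 3.4% = 8.30%
E(R) = R_f + β × MRP = 3.4% + 1.20 × 8.3% = 13.36%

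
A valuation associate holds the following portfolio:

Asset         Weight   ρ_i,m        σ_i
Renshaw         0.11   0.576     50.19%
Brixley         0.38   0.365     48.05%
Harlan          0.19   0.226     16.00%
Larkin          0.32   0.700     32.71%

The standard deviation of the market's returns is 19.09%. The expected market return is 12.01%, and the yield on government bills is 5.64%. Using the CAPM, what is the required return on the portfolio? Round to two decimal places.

11.60%

β_Renshaw = 0.576 × 50.19% / 19.09% = 1.5144
β_Brixley = 0.365 × 48.05% / 19.09% = 0.9187
β_Harlan = 0.226 × 16.00% / 19.09% = 0.1894
β_Larkin = 0.700 × 32.71% / 19.09% = 1.1994
β_P = Σ w_i β_i = 0.11×1.5144 + 0.38×0.9187 + 0.19×0.1894 + 0.32×1.1994 = 0.9355
MRP = 12.01% − 5.64% = 6.37%
E(R_P) = R_f + β_P × MRP = 5.64% + 0.9355 × 6.37% = 11.60%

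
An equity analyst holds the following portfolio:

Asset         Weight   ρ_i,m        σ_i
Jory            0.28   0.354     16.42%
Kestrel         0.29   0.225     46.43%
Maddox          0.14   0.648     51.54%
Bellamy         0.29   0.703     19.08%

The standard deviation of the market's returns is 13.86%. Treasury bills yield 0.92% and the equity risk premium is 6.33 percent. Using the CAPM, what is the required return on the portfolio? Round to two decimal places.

6.96%

β_Jory = 0.354 × 16.42% / 13.86% = 0.4194
β_Kestrel = 0.225 × 46.43% / 13.86% = 0.7537
β_Maddox = 0.648 × 51.54% / 13.86% = 2.4097
β_Bellamy = 0.703 × 19.08% / 13.86% = 0.9678
β_P = Σ w_i β_i = 0.28×0.4194 + 0.29×0.7537 + 0.14×2.4097 + 0.29×0.9678 = 0.9540
E(R_P) = R_f + β_P × MRP = 0.92% + 0.9540 × 6.33% = 6.96%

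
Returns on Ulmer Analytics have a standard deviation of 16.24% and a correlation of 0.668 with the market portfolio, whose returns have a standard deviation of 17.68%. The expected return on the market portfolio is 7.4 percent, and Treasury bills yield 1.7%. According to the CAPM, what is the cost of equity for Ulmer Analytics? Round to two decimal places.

5.20%

β = ρ × σ_i / σ_m = 0.668 × 16.24% / 17.68% = 0.6136
MRP = 7.4% − 1.7% = 5.70%
E(R) = 1.7% + 0.6136 × 5.7% = 5.20%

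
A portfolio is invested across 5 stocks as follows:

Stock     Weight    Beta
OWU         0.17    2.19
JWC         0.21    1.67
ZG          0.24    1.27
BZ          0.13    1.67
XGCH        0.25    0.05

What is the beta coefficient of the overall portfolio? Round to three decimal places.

1.257

β_P = Σ w_i β_i = 0.17×2.19 + 0.21×1.67 + 0.24×1.27 + 0.13×1.67 + 0.25×0.05 = 1.2574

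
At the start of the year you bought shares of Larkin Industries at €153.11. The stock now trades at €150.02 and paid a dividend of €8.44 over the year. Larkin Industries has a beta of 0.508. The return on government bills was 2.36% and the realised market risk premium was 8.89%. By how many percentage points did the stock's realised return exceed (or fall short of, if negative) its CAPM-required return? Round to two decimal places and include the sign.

Realised HPR = (P1 + D1 − P0) / P0 = (150.02 + 8.44 − 153.11) / 153.11 = 5.35 / 153.11 = 3.4942%
CAPM required = R_f + β·MRP = 2.36% + 0.508 × 8.89% = 6.87612%
α = realised − required = 3.4942% − 6.87612% = -3.38%

-3.38%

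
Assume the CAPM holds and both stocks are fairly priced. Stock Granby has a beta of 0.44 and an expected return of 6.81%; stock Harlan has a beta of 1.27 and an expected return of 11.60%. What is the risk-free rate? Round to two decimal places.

4.27%

Both satisfy E(R) = R_f + β·MRP, so the slope of the SML is
MRP = (11.60% − 6.81%) / (1.27 − 0.44) = 4.79% / 0.83 = 5.7711%
R_f = E(R_Granby) − β_Granby·MRP = 6.81% − 0.44 × 5.7711% = 4.2707%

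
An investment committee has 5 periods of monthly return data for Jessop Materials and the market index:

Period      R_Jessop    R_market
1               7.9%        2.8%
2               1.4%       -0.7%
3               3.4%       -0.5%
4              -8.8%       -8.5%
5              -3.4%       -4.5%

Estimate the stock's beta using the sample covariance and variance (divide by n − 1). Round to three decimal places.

1.474

Mean R_i = (7.9 + 1.4 + 3.4 − 8.8 − 3.4) / 5 = 0.1000%
Mean R_m = (2.8 − 0.7 − 0.5 − 8.5 − 4.5) / 5 = -2.2800%
Σ(R_i − R̄_i)(R_m − R̄_m) = 110.6800  ⇒  Cov = 110.6800 / 4 = 27.6700
Σ(R_m − R̄_m)² = 75.0880  ⇒  Var(R_m) = 75.0880 / 4 = 18.7720
β = Cov / Var(R_m) = 27.6700 / 18.7720 = 1.4740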